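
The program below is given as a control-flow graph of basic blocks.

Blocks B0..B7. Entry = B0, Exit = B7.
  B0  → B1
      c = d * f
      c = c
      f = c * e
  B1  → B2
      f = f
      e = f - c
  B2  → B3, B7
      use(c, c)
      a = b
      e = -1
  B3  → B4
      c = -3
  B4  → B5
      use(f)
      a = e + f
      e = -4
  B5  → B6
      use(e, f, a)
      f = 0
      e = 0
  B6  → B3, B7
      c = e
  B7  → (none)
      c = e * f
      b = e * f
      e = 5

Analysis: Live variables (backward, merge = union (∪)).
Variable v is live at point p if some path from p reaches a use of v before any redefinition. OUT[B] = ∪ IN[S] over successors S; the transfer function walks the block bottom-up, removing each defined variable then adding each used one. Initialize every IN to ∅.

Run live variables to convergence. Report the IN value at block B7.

Converged values:
  B0:  IN={b, d, e, f}  OUT={b, c, f}
  B1:  IN={b, c, f}  OUT={b, c, f}
  B2:  IN={b, c, f}  OUT={e, f}
  B3:  IN={e, f}  OUT={e, f}
  B4:  IN={e, f}  OUT={a, e, f}
  B5:  IN={a, e, f}  OUT={e, f}
  B6:  IN={e, f}  OUT={e, f}
  B7:  IN={e, f}  OUT={}

B7 is the boundary node: OUT[B7] = {}
Applying B7's transfer function to that OUT value gives IN[B7] (row B7 above).

Answer: {e, f}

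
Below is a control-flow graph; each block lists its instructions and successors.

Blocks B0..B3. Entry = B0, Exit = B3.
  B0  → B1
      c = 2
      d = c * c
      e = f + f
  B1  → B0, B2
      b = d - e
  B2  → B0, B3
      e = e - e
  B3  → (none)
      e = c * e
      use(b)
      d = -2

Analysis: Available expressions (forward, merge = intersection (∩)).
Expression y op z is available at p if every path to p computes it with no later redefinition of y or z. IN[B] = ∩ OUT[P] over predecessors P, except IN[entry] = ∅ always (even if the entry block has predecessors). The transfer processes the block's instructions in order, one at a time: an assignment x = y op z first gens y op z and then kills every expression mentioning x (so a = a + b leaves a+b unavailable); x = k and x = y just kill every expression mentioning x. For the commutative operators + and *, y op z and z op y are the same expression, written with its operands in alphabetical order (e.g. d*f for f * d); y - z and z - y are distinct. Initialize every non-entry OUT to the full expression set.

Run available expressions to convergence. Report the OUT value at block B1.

Answer: {c*c, d-e, f+f}

Derivation:
Fixpoint table:
  B0: | IN={} | OUT={c*c, f+f}
  B1: | IN={c*c, f+f} | OUT={c*c, d-e, f+f}
  B2: | IN={c*c, d-e, f+f} | OUT={c*c, f+f}
  B3: | IN={c*c, f+f} | OUT={c*c, f+f}

Merge at B1: IN[B1] = OUT[B0] = {c*c, f+f}
Applying B1's transfer function to that IN value gives OUT[B1] (row B1 above).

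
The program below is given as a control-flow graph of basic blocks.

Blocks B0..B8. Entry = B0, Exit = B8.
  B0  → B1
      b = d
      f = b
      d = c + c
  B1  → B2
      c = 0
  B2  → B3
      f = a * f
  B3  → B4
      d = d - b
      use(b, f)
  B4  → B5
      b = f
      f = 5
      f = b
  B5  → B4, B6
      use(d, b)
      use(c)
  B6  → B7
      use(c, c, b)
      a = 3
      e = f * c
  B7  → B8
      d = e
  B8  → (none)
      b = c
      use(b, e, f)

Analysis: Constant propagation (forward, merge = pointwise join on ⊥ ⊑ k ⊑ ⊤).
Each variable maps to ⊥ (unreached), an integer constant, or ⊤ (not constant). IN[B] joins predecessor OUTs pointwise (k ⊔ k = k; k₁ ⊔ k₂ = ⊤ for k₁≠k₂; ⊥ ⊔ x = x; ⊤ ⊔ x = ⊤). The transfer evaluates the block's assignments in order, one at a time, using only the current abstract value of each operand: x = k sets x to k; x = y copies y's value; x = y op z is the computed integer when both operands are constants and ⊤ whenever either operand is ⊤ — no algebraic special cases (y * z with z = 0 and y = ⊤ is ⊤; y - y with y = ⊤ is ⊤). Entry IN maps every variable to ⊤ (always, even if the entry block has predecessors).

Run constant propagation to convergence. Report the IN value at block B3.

Per-block solution:
  B0:  IN=(all ⊤)  OUT=(all ⊤)
  B1:  IN=(all ⊤)  OUT={c:0; rest ⊤}
  B2:  IN={c:0; rest ⊤}  OUT={c:0; rest ⊤}
  B3:  IN={c:0; rest ⊤}  OUT={c:0; rest ⊤}
  B4:  IN={c:0; rest ⊤}  OUT={c:0; rest ⊤}
  B5:  IN={c:0; rest ⊤}  OUT={c:0; rest ⊤}
  B6:  IN={c:0; rest ⊤}  OUT={a:3, c:0; rest ⊤}
  B7:  IN={a:3, c:0; rest ⊤}  OUT={a:3, c:0; rest ⊤}
  B8:  IN={a:3, c:0; rest ⊤}  OUT={a:3, b:0, c:0; rest ⊤}

Merge at B3: IN[B3] = OUT[B2] = {a: ⊤, b: ⊤, c: 0, d: ⊤, e: ⊤, f: ⊤}

Answer: {a: ⊤, b: ⊤, c: 0, d: ⊤, e: ⊤, f: ⊤}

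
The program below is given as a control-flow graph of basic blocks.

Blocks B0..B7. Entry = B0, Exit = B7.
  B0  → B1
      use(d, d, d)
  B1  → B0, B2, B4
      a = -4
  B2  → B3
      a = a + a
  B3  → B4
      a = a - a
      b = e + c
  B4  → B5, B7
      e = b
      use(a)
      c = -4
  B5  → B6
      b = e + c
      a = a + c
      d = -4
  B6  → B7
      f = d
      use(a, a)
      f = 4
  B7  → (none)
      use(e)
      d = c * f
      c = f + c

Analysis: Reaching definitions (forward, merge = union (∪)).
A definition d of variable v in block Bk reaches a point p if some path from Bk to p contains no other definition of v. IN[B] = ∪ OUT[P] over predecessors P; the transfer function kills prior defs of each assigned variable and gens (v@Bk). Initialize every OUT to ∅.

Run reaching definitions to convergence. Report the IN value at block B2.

Per-block solution:
  B0:  IN={a@B1}  OUT={a@B1}
  B1:  IN={a@B1}  OUT={a@B1}
  B2:  IN={a@B1}  OUT={a@B2}
  B3:  IN={a@B2}  OUT={a@B3, b@B3}
  B4:  IN={a@B1, a@B3, b@B3}  OUT={a@B1, a@B3, b@B3, c@B4, e@B4}
  B5:  IN={a@B1, a@B3, b@B3, c@B4, e@B4}  OUT={a@B5, b@B5, c@B4, d@B5, e@B4}
  B6:  IN={a@B5, b@B5, c@B4, d@B5, e@B4}  OUT={a@B5, b@B5, c@B4, d@B5, e@B4, f@B6}
  B7:  IN={a@B1, a@B3, a@B5, b@B3, b@B5, c@B4, d@B5, e@B4, f@B6}  OUT={a@B1, a@B3, a@B5, b@B3, b@B5, c@B7, d@B7, e@B4, f@B6}

Merge at B2: IN[B2] = OUT[B1] = {a@B1}

Answer: {a@B1}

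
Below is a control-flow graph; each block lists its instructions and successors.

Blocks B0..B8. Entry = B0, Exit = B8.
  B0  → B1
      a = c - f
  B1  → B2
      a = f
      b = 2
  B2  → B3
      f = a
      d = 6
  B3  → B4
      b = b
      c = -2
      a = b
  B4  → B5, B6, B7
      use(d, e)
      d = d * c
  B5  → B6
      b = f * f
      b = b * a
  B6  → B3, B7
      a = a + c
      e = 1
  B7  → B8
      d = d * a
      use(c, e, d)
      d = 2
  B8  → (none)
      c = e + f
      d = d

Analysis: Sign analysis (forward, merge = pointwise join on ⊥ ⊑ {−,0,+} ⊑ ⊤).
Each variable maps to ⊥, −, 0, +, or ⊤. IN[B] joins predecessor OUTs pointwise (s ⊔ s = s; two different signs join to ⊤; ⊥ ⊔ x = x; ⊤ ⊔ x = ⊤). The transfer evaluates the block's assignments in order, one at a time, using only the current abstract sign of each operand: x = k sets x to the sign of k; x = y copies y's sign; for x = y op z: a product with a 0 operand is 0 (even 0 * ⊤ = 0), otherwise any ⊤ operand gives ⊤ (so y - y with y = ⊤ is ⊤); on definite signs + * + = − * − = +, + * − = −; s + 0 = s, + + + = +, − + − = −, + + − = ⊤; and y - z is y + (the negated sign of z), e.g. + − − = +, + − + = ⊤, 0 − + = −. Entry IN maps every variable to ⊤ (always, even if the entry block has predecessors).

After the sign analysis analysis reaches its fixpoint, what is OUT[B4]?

Answer: {a: ⊤, b: ⊤, c: -, d: ⊤, e: ⊤, f: ⊤}

Derivation:
Per-block solution:
  B0:  IN=(all ⊤)  OUT=(all ⊤)
  B1:  IN=(all ⊤)  OUT={b:+; rest ⊤}
  B2:  IN={b:+; rest ⊤}  OUT={b:+, d:+; rest ⊤}
  B3:  IN=(all ⊤)  OUT={c:-; rest ⊤}
  B4:  IN={c:-; rest ⊤}  OUT={c:-; rest ⊤}
  B5:  IN={c:-; rest ⊤}  OUT={c:-; rest ⊤}
  B6:  IN={c:-; rest ⊤}  OUT={c:-, e:+; rest ⊤}
  B7:  IN={c:-; rest ⊤}  OUT={c:-, d:+; rest ⊤}
  B8:  IN={c:-, d:+; rest ⊤}  OUT={d:+; rest ⊤}

Merge at B4: IN[B4] = OUT[B3] = {a: ⊤, b: ⊤, c: -, d: ⊤, e: ⊤, f: ⊤}
Applying B4's transfer function to that IN value gives OUT[B4] (row B4 above).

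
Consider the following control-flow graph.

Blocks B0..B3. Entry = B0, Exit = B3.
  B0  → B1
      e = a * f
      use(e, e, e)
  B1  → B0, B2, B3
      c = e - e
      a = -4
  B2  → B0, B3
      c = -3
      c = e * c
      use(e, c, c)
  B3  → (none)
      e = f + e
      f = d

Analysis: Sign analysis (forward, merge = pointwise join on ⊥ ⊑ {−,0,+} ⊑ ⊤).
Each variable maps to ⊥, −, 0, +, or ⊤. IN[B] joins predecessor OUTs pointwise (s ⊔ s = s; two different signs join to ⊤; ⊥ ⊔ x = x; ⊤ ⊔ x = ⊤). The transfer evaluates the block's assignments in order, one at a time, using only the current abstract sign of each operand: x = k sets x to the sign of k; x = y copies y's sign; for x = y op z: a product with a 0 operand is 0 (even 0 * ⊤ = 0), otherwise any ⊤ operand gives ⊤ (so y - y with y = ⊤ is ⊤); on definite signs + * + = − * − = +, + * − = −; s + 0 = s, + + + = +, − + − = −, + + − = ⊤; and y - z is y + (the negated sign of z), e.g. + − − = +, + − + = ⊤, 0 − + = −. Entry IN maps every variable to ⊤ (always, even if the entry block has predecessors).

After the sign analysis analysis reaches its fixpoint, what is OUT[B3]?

Answer: {a: -, b: ⊤, c: ⊤, d: ⊤, e: ⊤, f: ⊤}

Trace:
Fixpoint table:
  B0:  IN=(all ⊤)  OUT=(all ⊤)
  B1:  IN=(all ⊤)  OUT={a:-; rest ⊤}
  B2:  IN={a:-; rest ⊤}  OUT={a:-; rest ⊤}
  B3:  IN={a:-; rest ⊤}  OUT={a:-; rest ⊤}

Merge at B3: IN[B3] = OUT[B1] ⊔ OUT[B2] = {a: -, b: ⊤, c: ⊤, d: ⊤, e: ⊤, f: ⊤}
Applying B3's transfer function to that IN value gives OUT[B3] (row B3 above).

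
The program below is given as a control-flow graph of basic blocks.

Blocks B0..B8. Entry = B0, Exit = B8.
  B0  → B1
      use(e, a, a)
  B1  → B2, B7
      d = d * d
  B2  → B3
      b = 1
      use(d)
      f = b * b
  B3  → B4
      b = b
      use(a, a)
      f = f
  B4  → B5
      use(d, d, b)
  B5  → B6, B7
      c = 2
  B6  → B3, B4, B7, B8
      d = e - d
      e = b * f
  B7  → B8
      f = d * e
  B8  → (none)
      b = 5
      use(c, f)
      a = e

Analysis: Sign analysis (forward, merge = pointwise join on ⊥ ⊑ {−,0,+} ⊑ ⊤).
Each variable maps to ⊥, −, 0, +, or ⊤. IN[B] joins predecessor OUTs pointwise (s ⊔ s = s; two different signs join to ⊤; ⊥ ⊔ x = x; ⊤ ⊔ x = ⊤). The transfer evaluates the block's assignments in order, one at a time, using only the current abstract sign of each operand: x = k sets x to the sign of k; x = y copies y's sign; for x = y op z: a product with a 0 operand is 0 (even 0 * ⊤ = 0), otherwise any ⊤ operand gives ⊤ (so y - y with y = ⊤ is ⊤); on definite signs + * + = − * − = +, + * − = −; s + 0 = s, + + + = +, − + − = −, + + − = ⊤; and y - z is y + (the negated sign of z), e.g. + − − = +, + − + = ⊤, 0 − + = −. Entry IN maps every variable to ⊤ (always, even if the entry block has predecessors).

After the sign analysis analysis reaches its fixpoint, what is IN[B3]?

Answer: {a: ⊤, b: +, c: ⊤, d: ⊤, e: ⊤, f: +}

Trace:
Converged values:
  B0:   IN=(all ⊤)   OUT=(all ⊤)
  B1:   IN=(all ⊤)   OUT=(all ⊤)
  B2:   IN=(all ⊤)   OUT={b:+, f:+; rest ⊤}
  B3:   IN={b:+, f:+; rest ⊤}   OUT={b:+, f:+; rest ⊤}
  B4:   IN={b:+, f:+; rest ⊤}   OUT={b:+, f:+; rest ⊤}
  B5:   IN={b:+, f:+; rest ⊤}   OUT={b:+, c:+, f:+; rest ⊤}
  B6:   IN={b:+, c:+, f:+; rest ⊤}   OUT={b:+, c:+, e:+, f:+; rest ⊤}
  B7:   IN=(all ⊤)   OUT=(all ⊤)
  B8:   IN=(all ⊤)   OUT={b:+; rest ⊤}

Merge at B3: IN[B3] = OUT[B2] ⊔ OUT[B6] = {a: ⊤, b: +, c: ⊤, d: ⊤, e: ⊤, f: +}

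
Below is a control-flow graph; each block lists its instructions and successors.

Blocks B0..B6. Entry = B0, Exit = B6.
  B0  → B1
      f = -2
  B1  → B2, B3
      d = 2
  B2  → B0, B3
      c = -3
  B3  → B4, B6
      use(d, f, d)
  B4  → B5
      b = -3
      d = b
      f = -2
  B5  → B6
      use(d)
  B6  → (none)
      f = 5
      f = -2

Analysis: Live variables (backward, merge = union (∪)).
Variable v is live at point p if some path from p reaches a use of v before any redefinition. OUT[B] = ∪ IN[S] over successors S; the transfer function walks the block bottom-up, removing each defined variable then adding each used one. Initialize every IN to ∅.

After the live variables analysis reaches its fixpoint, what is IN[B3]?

Fixpoint table:
  B0:  IN={}  OUT={f}
  B1:  IN={f}  OUT={d, f}
  B2:  IN={d, f}  OUT={d, f}
  B3:  IN={d, f}  OUT={}
  B4:  IN={}  OUT={d}
  B5:  IN={d}  OUT={}
  B6:  IN={}  OUT={}

Merge at B3: OUT[B3] = IN[B4] ⊔ IN[B6] = {}
Applying B3's transfer function to that OUT value gives IN[B3] (row B3 above).

Answer: {d, f}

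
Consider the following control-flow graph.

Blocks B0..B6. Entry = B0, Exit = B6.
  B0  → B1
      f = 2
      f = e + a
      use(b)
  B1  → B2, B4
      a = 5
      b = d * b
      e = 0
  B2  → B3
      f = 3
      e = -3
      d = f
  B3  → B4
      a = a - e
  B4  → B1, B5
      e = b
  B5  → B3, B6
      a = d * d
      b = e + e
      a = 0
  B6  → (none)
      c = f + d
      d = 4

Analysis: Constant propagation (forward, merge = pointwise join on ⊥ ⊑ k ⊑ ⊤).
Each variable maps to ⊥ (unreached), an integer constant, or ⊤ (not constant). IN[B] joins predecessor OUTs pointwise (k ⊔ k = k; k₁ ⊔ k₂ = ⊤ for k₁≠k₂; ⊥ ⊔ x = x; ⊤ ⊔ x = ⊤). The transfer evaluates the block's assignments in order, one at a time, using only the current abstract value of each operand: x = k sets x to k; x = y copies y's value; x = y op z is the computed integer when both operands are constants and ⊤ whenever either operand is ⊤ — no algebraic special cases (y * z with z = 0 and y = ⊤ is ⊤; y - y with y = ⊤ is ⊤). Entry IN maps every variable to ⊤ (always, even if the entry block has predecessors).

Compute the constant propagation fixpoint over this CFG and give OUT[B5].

Per-block solution:
  B0:  IN=(all ⊤)  OUT=(all ⊤)
  B1:  IN=(all ⊤)  OUT={a:5, e:0; rest ⊤}
  B2:  IN={a:5, e:0; rest ⊤}  OUT={a:5, d:3, e:-3, f:3; rest ⊤}
  B3:  IN=(all ⊤)  OUT=(all ⊤)
  B4:  IN=(all ⊤)  OUT=(all ⊤)
  B5:  IN=(all ⊤)  OUT={a:0; rest ⊤}
  B6:  IN={a:0; rest ⊤}  OUT={a:0, d:4; rest ⊤}

Merge at B5: IN[B5] = OUT[B4] = {a: ⊤, b: ⊤, c: ⊤, d: ⊤, e: ⊤, f: ⊤}
Applying B5's transfer function to that IN value gives OUT[B5] (row B5 above).

Answer: {a: 0, b: ⊤, c: ⊤, d: ⊤, e: ⊤, f: ⊤}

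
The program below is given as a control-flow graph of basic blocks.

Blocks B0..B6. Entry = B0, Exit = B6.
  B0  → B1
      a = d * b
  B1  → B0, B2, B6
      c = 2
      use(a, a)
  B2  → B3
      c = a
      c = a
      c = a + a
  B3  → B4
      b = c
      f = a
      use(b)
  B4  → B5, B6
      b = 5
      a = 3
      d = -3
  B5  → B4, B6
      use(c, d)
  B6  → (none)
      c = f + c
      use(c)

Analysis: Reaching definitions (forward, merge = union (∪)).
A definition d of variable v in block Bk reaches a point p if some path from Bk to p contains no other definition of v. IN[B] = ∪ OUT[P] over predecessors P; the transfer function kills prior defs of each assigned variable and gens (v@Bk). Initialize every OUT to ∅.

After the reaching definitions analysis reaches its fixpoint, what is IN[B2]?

Converged values:
  B0:   IN={a@B0, c@B1}   OUT={a@B0, c@B1}
  B1:   IN={a@B0, c@B1}   OUT={a@B0, c@B1}
  B2:   IN={a@B0, c@B1}   OUT={a@B0, c@B2}
  B3:   IN={a@B0, c@B2}   OUT={a@B0, b@B3, c@B2, f@B3}
  B4:   IN={a@B0, a@B4, b@B3, b@B4, c@B2, d@B4, f@B3}   OUT={a@B4, b@B4, c@B2, d@B4, f@B3}
  B5:   IN={a@B4, b@B4, c@B2, d@B4, f@B3}   OUT={a@B4, b@B4, c@B2, d@B4, f@B3}
  B6:   IN={a@B0, a@B4, b@B4, c@B1, c@B2, d@B4, f@B3}   OUT={a@B0, a@B4, b@B4, c@B6, d@B4, f@B3}

Merge at B2: IN[B2] = OUT[B1] = {a@B0, c@B1}

Answer: {a@B0, c@B1}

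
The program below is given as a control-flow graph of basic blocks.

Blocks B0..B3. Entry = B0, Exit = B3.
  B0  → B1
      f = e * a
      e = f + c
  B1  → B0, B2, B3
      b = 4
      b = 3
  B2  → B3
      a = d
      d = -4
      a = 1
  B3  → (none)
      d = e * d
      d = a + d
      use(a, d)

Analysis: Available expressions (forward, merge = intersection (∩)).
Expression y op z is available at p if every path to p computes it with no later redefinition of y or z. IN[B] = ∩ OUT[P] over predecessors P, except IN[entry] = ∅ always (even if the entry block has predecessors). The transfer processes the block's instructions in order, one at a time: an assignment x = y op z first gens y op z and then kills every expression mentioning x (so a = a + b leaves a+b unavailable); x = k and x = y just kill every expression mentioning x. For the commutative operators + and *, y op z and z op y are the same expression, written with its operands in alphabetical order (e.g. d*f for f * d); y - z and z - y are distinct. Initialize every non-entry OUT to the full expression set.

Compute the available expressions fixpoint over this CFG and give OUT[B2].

Answer: {c+f}

Derivation:
Converged values:
  B0: | IN={} | OUT={c+f}
  B1: | IN={c+f} | OUT={c+f}
  B2: | IN={c+f} | OUT={c+f}
  B3: | IN={c+f} | OUT={c+f}

Merge at B2: IN[B2] = OUT[B1] = {c+f}
Applying B2's transfer function to that IN value gives OUT[B2] (row B2 above).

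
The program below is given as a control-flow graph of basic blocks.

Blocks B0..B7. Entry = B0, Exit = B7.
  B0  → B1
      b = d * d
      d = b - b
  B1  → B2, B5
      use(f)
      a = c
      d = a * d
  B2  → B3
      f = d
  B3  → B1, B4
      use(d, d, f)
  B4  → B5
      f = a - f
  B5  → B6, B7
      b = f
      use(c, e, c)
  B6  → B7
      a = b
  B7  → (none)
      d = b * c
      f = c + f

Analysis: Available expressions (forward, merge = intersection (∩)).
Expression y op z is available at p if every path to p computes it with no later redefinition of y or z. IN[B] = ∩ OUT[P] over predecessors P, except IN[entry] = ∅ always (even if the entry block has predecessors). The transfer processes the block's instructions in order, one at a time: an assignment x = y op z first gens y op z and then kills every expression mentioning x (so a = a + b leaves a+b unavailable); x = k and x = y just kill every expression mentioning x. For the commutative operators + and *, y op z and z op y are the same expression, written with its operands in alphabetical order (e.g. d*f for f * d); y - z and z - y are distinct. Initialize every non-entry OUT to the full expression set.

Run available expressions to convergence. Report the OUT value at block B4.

Answer: {b-b}

Derivation:
Fixpoint table:
  B0: | IN={} | OUT={b-b}
  B1: | IN={b-b} | OUT={b-b}
  B2: | IN={b-b} | OUT={b-b}
  B3: | IN={b-b} | OUT={b-b}
  B4: | IN={b-b} | OUT={b-b}
  B5: | IN={b-b} | OUT={}
  B6: | IN={} | OUT={}
  B7: | IN={} | OUT={b*c}

Merge at B4: IN[B4] = OUT[B3] = {b-b}
Applying B4's transfer function to that IN value gives OUT[B4] (row B4 above).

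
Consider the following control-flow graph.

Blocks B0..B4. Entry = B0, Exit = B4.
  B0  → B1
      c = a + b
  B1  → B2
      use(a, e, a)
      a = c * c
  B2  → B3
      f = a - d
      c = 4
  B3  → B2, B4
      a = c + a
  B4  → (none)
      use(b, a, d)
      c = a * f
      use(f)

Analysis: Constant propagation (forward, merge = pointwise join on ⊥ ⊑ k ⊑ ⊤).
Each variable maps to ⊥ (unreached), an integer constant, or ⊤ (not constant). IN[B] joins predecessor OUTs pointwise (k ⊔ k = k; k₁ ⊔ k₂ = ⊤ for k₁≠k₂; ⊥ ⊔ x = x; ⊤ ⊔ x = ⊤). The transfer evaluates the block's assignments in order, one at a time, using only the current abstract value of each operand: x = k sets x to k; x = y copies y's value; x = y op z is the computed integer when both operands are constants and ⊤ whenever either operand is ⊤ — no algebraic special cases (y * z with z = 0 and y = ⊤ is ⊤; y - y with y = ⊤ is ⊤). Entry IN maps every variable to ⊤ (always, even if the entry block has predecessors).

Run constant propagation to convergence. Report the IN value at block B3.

Answer: {a: ⊤, b: ⊤, c: 4, d: ⊤, e: ⊤, f: ⊤}

Working:
Converged values:
  B0:   IN=(all ⊤)   OUT=(all ⊤)
  B1:   IN=(all ⊤)   OUT=(all ⊤)
  B2:   IN=(all ⊤)   OUT={c:4; rest ⊤}
  B3:   IN={c:4; rest ⊤}   OUT={c:4; rest ⊤}
  B4:   IN={c:4; rest ⊤}   OUT=(all ⊤)

Merge at B3: IN[B3] = OUT[B2] = {a: ⊤, b: ⊤, c: 4, d: ⊤, e: ⊤, f: ⊤}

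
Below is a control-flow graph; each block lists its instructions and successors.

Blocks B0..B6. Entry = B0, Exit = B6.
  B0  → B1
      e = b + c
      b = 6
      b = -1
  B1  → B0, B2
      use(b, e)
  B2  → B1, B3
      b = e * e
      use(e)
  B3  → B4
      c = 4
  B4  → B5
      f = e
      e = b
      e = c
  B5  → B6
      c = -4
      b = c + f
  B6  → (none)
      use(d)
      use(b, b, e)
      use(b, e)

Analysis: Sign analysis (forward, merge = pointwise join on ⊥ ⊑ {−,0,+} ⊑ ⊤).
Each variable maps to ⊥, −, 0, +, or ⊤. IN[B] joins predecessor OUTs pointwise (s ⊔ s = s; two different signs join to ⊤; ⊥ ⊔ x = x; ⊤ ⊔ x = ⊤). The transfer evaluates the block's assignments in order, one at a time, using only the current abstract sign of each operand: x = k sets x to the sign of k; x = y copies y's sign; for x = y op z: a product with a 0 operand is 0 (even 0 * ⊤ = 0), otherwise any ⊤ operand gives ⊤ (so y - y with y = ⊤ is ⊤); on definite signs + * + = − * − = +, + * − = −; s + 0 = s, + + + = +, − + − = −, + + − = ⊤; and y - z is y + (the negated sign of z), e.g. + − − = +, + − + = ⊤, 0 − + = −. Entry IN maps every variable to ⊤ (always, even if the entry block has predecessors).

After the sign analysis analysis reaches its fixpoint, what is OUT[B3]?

Converged values:
  B0:  IN=(all ⊤)  OUT={b:-; rest ⊤}
  B1:  IN=(all ⊤)  OUT=(all ⊤)
  B2:  IN=(all ⊤)  OUT=(all ⊤)
  B3:  IN=(all ⊤)  OUT={c:+; rest ⊤}
  B4:  IN={c:+; rest ⊤}  OUT={c:+, e:+; rest ⊤}
  B5:  IN={c:+, e:+; rest ⊤}  OUT={c:-, e:+; rest ⊤}
  B6:  IN={c:-, e:+; rest ⊤}  OUT={c:-, e:+; rest ⊤}

Merge at B3: IN[B3] = OUT[B2] = {a: ⊤, b: ⊤, c: ⊤, d: ⊤, e: ⊤, f: ⊤}
Applying B3's transfer function to that IN value gives OUT[B3] (row B3 above).

Answer: {a: ⊤, b: ⊤, c: +, d: ⊤, e: ⊤, f: ⊤}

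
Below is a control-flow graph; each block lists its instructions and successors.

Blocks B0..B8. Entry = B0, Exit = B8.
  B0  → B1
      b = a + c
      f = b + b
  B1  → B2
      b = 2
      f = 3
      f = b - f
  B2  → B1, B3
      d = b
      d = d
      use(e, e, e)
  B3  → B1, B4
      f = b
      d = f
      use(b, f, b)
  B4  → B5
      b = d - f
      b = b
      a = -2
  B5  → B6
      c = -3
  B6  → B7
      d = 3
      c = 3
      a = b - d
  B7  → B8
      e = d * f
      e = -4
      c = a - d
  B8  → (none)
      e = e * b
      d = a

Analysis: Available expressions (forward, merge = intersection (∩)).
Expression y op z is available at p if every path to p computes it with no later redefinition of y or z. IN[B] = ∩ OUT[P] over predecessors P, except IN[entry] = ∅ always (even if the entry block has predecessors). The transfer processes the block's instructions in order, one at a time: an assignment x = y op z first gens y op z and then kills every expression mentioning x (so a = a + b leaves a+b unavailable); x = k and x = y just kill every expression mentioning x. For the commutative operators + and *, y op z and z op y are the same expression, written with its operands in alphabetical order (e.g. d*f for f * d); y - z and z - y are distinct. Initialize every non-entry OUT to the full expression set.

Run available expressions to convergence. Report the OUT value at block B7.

Answer: {a-d, b-d, d*f}

Derivation:
Converged values:
  B0: | IN={} | OUT={a+c, b+b}
  B1: | IN={a+c} | OUT={a+c}
  B2: | IN={a+c} | OUT={a+c}
  B3: | IN={a+c} | OUT={a+c}
  B4: | IN={a+c} | OUT={d-f}
  B5: | IN={d-f} | OUT={d-f}
  B6: | IN={d-f} | OUT={b-d}
  B7: | IN={b-d} | OUT={a-d, b-d, d*f}
  B8: | IN={a-d, b-d, d*f} | OUT={}

Merge at B7: IN[B7] = OUT[B6] = {b-d}
Applying B7's transfer function to that IN value gives OUT[B7] (row B7 above).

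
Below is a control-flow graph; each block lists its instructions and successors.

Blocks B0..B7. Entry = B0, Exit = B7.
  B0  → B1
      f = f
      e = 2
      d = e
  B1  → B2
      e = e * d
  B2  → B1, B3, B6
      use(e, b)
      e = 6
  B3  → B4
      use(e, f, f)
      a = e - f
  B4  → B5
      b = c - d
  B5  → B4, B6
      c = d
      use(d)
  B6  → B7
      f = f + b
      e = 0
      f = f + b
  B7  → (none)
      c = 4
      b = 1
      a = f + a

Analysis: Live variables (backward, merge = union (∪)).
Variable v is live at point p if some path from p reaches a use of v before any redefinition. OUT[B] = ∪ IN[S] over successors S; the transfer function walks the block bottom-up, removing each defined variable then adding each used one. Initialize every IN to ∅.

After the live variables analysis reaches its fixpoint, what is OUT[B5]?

Per-block solution:
  B0:  IN={a, b, c, f}  OUT={a, b, c, d, e, f}
  B1:  IN={a, b, c, d, e, f}  OUT={a, b, c, d, e, f}
  B2:  IN={a, b, c, d, e, f}  OUT={a, b, c, d, e, f}
  B3:  IN={c, d, e, f}  OUT={a, c, d, f}
  B4:  IN={a, c, d, f}  OUT={a, b, d, f}
  B5:  IN={a, b, d, f}  OUT={a, b, c, d, f}
  B6:  IN={a, b, f}  OUT={a, f}
  B7:  IN={a, f}  OUT={}

Merge at B5: OUT[B5] = IN[B4] ⊔ IN[B6] = {a, b, c, d, f}

Answer: {a, b, c, d, f}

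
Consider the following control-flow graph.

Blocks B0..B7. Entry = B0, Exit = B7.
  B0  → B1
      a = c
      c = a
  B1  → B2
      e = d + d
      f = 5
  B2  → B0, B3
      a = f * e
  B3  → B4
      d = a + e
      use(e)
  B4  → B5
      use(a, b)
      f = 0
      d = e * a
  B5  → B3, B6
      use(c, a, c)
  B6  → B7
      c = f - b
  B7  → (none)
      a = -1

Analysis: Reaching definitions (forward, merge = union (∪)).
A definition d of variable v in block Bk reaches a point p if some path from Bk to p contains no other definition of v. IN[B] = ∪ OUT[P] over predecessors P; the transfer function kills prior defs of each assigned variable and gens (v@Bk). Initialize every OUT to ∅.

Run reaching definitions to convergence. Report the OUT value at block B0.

Converged values:
  B0:   IN={a@B2, c@B0, e@B1, f@B1}   OUT={a@B0, c@B0, e@B1, f@B1}
  B1:   IN={a@B0, c@B0, e@B1, f@B1}   OUT={a@B0, c@B0, e@B1, f@B1}
  B2:   IN={a@B0, c@B0, e@B1, f@B1}   OUT={a@B2, c@B0, e@B1, f@B1}
  B3:   IN={a@B2, c@B0, d@B4, e@B1, f@B1, f@B4}   OUT={a@B2, c@B0, d@B3, e@B1, f@B1, f@B4}
  B4:   IN={a@B2, c@B0, d@B3, e@B1, f@B1, f@B4}   OUT={a@B2, c@B0, d@B4, e@B1, f@B4}
  B5:   IN={a@B2, c@B0, d@B4, e@B1, f@B4}   OUT={a@B2, c@B0, d@B4, e@B1, f@B4}
  B6:   IN={a@B2, c@B0, d@B4, e@B1, f@B4}   OUT={a@B2, c@B6, d@B4, e@B1, f@B4}
  B7:   IN={a@B2, c@B6, d@B4, e@B1, f@B4}   OUT={a@B7, c@B6, d@B4, e@B1, f@B4}

Merge at B0 (entry node, so the boundary value {} is joined with the incoming edge(s)): IN[B0] = {} ⊔ OUT[B2] = {a@B2, c@B0, e@B1, f@B1}
Applying B0's transfer function to that IN value gives OUT[B0] (row B0 above).

Answer: {a@B0, c@B0, e@B1, f@B1}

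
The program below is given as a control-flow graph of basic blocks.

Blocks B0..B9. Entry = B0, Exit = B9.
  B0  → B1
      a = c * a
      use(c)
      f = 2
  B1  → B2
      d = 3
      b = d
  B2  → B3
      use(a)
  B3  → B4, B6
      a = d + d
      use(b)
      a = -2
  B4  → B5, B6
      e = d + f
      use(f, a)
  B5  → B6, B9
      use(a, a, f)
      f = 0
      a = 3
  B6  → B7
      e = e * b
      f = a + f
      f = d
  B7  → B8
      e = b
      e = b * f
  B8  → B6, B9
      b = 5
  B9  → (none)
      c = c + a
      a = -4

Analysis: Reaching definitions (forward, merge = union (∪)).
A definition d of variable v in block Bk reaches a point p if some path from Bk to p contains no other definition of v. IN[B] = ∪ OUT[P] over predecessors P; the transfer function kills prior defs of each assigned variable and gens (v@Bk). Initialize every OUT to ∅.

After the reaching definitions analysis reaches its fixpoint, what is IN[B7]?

Converged values:
  B0:   IN={}   OUT={a@B0, f@B0}
  B1:   IN={a@B0, f@B0}   OUT={a@B0, b@B1, d@B1, f@B0}
  B2:   IN={a@B0, b@B1, d@B1, f@B0}   OUT={a@B0, b@B1, d@B1, f@B0}
  B3:   IN={a@B0, b@B1, d@B1, f@B0}   OUT={a@B3, b@B1, d@B1, f@B0}
  B4:   IN={a@B3, b@B1, d@B1, f@B0}   OUT={a@B3, b@B1, d@B1, e@B4, f@B0}
  B5:   IN={a@B3, b@B1, d@B1, e@B4, f@B0}   OUT={a@B5, b@B1, d@B1, e@B4, f@B5}
  B6:   IN={a@B3, a@B5, b@B1, b@B8, d@B1, e@B4, e@B7, f@B0, f@B5, f@B6}   OUT={a@B3, a@B5, b@B1, b@B8, d@B1, e@B6, f@B6}
  B7:   IN={a@B3, a@B5, b@B1, b@B8, d@B1, e@B6, f@B6}   OUT={a@B3, a@B5, b@B1, b@B8, d@B1, e@B7, f@B6}
  B8:   IN={a@B3, a@B5, b@B1, b@B8, d@B1, e@B7, f@B6}   OUT={a@B3, a@B5, b@B8, d@B1, e@B7, f@B6}
  B9:   IN={a@B3, a@B5, b@B1, b@B8, d@B1, e@B4, e@B7, f@B5, f@B6}   OUT={a@B9, b@B1, b@B8, c@B9, d@B1, e@B4, e@B7, f@B5, f@B6}

Merge at B7: IN[B7] = OUT[B6] = {a@B3, a@B5, b@B1, b@B8, d@B1, e@B6, f@B6}

Answer: {a@B3, a@B5, b@B1, b@B8, d@B1, e@B6, f@B6}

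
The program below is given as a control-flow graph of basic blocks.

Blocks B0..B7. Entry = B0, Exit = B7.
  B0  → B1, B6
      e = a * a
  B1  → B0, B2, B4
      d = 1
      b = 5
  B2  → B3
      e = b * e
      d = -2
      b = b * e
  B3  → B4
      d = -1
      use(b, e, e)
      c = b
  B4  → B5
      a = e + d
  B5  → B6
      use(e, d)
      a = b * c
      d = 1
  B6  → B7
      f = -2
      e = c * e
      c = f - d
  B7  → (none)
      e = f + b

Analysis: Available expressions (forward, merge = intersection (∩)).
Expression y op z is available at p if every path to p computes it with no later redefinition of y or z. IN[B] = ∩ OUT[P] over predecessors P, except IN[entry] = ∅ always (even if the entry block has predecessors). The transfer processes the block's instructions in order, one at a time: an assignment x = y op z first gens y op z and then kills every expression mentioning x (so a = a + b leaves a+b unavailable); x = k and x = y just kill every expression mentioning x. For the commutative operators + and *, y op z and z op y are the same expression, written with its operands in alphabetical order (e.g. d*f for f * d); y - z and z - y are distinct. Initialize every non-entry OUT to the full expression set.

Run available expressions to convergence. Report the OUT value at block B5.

Fixpoint table:
  B0: | IN={} | OUT={a*a}
  B1: | IN={a*a} | OUT={a*a}
  B2: | IN={a*a} | OUT={a*a}
  B3: | IN={a*a} | OUT={a*a}
  B4: | IN={a*a} | OUT={d+e}
  B5: | IN={d+e} | OUT={b*c}
  B6: | IN={} | OUT={f-d}
  B7: | IN={f-d} | OUT={b+f, f-d}

Merge at B5: IN[B5] = OUT[B4] = {d+e}
Applying B5's transfer function to that IN value gives OUT[B5] (row B5 above).

Answer: {b*c}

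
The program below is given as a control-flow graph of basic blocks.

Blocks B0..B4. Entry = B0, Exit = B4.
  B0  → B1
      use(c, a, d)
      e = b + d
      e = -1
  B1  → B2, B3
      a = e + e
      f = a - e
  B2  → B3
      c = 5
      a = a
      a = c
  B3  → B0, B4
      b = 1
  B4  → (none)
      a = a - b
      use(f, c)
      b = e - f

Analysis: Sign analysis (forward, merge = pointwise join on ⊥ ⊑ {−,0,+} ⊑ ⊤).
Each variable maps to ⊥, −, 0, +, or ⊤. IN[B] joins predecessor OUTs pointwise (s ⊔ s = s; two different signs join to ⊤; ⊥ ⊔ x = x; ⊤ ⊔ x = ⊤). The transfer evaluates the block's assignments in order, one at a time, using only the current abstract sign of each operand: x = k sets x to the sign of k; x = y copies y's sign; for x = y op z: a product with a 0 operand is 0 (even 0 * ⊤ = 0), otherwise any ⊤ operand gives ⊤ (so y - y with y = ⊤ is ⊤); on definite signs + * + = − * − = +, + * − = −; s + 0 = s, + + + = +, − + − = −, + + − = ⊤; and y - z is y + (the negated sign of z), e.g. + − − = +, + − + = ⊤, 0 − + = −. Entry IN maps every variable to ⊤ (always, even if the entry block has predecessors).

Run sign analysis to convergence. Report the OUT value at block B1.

Answer: {a: -, b: ⊤, c: ⊤, d: ⊤, e: -, f: ⊤}

Working:
Converged values:
  B0: | IN=(all ⊤) | OUT={e:-; rest ⊤}
  B1: | IN={e:-; rest ⊤} | OUT={a:-, e:-; rest ⊤}
  B2: | IN={a:-, e:-; rest ⊤} | OUT={a:+, c:+, e:-; rest ⊤}
  B3: | IN={e:-; rest ⊤} | OUT={b:+, e:-; rest ⊤}
  B4: | IN={b:+, e:-; rest ⊤} | OUT={e:-; rest ⊤}

Merge at B1: IN[B1] = OUT[B0] = {a: ⊤, b: ⊤, c: ⊤, d: ⊤, e: -, f: ⊤}
Applying B1's transfer function to that IN value gives OUT[B1] (row B1 above).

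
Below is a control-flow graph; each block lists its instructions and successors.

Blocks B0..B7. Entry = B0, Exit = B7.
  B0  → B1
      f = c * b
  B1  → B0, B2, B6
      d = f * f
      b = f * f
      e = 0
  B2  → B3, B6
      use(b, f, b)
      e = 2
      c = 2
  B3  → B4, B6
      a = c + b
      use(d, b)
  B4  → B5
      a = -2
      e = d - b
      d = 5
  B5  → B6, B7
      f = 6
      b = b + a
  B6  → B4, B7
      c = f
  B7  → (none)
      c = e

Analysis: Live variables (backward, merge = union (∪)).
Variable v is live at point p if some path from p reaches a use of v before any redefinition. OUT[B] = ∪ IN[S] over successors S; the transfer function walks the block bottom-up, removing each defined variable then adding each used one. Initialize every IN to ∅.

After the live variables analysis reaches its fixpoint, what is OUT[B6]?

Converged values:
  B0:   IN={b, c}   OUT={c, f}
  B1:   IN={c, f}   OUT={b, c, d, e, f}
  B2:   IN={b, d, f}   OUT={b, c, d, e, f}
  B3:   IN={b, c, d, e, f}   OUT={b, d, e, f}
  B4:   IN={b, d}   OUT={a, b, d, e}
  B5:   IN={a, b, d, e}   OUT={b, d, e, f}
  B6:   IN={b, d, e, f}   OUT={b, d, e}
  B7:   IN={e}   OUT={}

Merge at B6: OUT[B6] = IN[B4] ⊔ IN[B7] = {b, d, e}

Answer: {b, d, e}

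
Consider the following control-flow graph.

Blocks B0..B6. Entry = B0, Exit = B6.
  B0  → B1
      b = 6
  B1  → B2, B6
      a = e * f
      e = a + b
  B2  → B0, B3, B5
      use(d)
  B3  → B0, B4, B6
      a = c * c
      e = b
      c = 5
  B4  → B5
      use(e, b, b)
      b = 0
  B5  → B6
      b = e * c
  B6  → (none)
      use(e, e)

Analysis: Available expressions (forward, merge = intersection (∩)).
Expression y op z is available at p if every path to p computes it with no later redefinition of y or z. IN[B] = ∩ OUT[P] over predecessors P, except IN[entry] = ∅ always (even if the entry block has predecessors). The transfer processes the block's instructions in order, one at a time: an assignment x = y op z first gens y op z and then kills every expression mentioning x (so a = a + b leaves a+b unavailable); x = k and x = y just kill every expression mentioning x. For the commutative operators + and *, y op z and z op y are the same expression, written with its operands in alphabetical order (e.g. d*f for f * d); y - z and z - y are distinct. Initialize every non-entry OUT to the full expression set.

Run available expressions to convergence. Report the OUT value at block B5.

Fixpoint table:
  B0:   IN={}   OUT={}
  B1:   IN={}   OUT={a+b}
  B2:   IN={a+b}   OUT={a+b}
  B3:   IN={a+b}   OUT={}
  B4:   IN={}   OUT={}
  B5:   IN={}   OUT={c*e}
  B6:   IN={}   OUT={}

Merge at B5: IN[B5] = OUT[B2] ∩ OUT[B4] = {}
Applying B5's transfer function to that IN value gives OUT[B5] (row B5 above).

Answer: {c*e}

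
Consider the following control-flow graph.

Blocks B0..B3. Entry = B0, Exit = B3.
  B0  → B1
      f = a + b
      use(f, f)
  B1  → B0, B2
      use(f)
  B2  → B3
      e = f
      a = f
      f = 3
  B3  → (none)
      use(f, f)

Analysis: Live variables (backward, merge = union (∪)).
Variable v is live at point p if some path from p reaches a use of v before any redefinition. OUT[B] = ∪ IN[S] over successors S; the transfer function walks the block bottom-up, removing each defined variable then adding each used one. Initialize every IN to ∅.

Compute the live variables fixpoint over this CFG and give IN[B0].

Converged values:
  B0:  IN={a, b}  OUT={a, b, f}
  B1:  IN={a, b, f}  OUT={a, b, f}
  B2:  IN={f}  OUT={f}
  B3:  IN={f}  OUT={}

Merge at B0: OUT[B0] = IN[B1] = {a, b, f}
Applying B0's transfer function to that OUT value gives IN[B0] (row B0 above).

Answer: {a, b}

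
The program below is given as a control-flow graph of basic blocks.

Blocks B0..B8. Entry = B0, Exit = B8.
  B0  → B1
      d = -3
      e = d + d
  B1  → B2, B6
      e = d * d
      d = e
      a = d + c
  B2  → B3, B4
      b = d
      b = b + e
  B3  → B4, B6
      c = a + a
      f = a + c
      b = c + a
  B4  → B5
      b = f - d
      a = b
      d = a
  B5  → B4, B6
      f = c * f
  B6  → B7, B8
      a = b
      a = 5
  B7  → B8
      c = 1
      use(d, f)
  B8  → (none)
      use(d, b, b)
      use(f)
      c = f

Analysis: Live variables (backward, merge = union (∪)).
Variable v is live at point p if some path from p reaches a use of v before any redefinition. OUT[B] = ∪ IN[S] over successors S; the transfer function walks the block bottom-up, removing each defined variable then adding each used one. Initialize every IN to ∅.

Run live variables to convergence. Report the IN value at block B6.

Per-block solution:
  B0: | IN={b, c, f} | OUT={b, c, d, f}
  B1: | IN={b, c, d, f} | OUT={a, b, c, d, e, f}
  B2: | IN={a, c, d, e, f} | OUT={a, c, d, f}
  B3: | IN={a, d} | OUT={b, c, d, f}
  B4: | IN={c, d, f} | OUT={b, c, d, f}
  B5: | IN={b, c, d, f} | OUT={b, c, d, f}
  B6: | IN={b, d, f} | OUT={b, d, f}
  B7: | IN={b, d, f} | OUT={b, d, f}
  B8: | IN={b, d, f} | OUT={}

Merge at B6: OUT[B6] = IN[B7] ⊔ IN[B8] = {b, d, f}
Applying B6's transfer function to that OUT value gives IN[B6] (row B6 above).

Answer: {b, d, f}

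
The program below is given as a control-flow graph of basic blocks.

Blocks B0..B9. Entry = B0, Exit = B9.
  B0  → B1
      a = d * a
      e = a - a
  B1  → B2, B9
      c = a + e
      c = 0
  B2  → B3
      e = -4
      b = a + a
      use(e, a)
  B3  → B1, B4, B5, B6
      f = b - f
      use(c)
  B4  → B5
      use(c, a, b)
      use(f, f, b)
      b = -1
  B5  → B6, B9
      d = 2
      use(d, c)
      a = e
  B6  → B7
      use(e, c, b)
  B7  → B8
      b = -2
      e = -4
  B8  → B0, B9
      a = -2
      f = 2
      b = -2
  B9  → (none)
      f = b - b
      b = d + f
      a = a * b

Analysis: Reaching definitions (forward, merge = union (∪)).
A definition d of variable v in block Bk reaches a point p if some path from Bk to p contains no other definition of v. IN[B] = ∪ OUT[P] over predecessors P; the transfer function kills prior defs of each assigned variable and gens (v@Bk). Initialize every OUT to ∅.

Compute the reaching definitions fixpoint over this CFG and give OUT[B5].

Converged values:
  B0:   IN={a@B8, b@B8, c@B1, d@B5, e@B7, f@B8}   OUT={a@B0, b@B8, c@B1, d@B5, e@B0, f@B8}
  B1:   IN={a@B0, b@B2, b@B8, c@B1, d@B5, e@B0, e@B2, f@B3, f@B8}   OUT={a@B0, b@B2, b@B8, c@B1, d@B5, e@B0, e@B2, f@B3, f@B8}
  B2:   IN={a@B0, b@B2, b@B8, c@B1, d@B5, e@B0, e@B2, f@B3, f@B8}   OUT={a@B0, b@B2, c@B1, d@B5, e@B2, f@B3, f@B8}
  B3:   IN={a@B0, b@B2, c@B1, d@B5, e@B2, f@B3, f@B8}   OUT={a@B0, b@B2, c@B1, d@B5, e@B2, f@B3}
  B4:   IN={a@B0, b@B2, c@B1, d@B5, e@B2, f@B3}   OUT={a@B0, b@B4, c@B1, d@B5, e@B2, f@B3}
  B5:   IN={a@B0, b@B2, b@B4, c@B1, d@B5, e@B2, f@B3}   OUT={a@B5, b@B2, b@B4, c@B1, d@B5, e@B2, f@B3}
  B6:   IN={a@B0, a@B5, b@B2, b@B4, c@B1, d@B5, e@B2, f@B3}   OUT={a@B0, a@B5, b@B2, b@B4, c@B1, d@B5, e@B2, f@B3}
  B7:   IN={a@B0, a@B5, b@B2, b@B4, c@B1, d@B5, e@B2, f@B3}   OUT={a@B0, a@B5, b@B7, c@B1, d@B5, e@B7, f@B3}
  B8:   IN={a@B0, a@B5, b@B7, c@B1, d@B5, e@B7, f@B3}   OUT={a@B8, b@B8, c@B1, d@B5, e@B7, f@B8}
  B9:   IN={a@B0, a@B5, a@B8, b@B2, b@B4, b@B8, c@B1, d@B5, e@B0, e@B2, e@B7, f@B3, f@B8}   OUT={a@B9, b@B9, c@B1, d@B5, e@B0, e@B2, e@B7, f@B9}

Merge at B5: IN[B5] = OUT[B3] ⊔ OUT[B4] = {a@B0, b@B2, b@B4, c@B1, d@B5, e@B2, f@B3}
Applying B5's transfer function to that IN value gives OUT[B5] (row B5 above).

Answer: {a@B5, b@B2, b@B4, c@B1, d@B5, e@B2, f@B3}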